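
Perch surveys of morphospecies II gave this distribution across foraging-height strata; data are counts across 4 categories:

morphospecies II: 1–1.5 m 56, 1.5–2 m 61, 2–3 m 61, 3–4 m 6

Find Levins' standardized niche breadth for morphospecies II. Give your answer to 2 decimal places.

Proportions for morphospecies II (n=184): 56/184=0.3043, 61/184=0.3315, 61/184=0.3315, 6/184=0.0326
Σpᵢ² = 0.3043² + 0.3315² + 0.3315² + 0.0326² = 0.092598 + 0.109892 + 0.109892 + 0.001063 = 0.313445
B = 1 / 0.313445 = 3.1904
Bₛ = (B − 1)/(n − 1) = (3.1904 − 1)/(4 − 1) = 2.1904/3 = 0.7301

0.73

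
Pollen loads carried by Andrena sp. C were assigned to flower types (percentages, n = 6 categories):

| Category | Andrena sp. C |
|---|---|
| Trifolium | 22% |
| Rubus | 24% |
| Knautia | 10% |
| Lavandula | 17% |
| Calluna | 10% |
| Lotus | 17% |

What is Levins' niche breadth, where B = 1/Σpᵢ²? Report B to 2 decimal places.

Convert percentages to proportions (divide by 100).
Σpᵢ² = 0.22² + 0.24² + 0.10² + 0.17² + 0.10² + 0.17² = 0.0484 + 0.0576 + 0.0100 + 0.0289 + 0.0100 + 0.0289 = 0.1838
B = 1 / 0.1838 = 5.4407

5.44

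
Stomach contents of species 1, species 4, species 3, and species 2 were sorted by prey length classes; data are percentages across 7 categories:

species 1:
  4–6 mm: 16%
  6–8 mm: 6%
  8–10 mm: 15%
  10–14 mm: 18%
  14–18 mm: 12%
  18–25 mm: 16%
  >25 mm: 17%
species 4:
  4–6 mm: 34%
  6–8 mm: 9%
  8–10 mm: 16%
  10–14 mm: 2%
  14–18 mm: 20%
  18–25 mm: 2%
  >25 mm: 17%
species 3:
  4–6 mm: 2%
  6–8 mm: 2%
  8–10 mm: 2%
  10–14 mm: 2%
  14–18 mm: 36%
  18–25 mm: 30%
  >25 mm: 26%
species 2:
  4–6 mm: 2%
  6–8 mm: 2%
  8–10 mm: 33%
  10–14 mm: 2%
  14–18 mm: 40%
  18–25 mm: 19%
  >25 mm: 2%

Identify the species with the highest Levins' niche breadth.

Convert percentages to proportions (divide by 100).
Σp_1ᵢ² = 0.16² + 0.06² + 0.15² + 0.18² + 0.12² + 0.16² + 0.17² = 0.0256 + 0.0036 + 0.0225 + 0.0324 + 0.0144 + 0.0256 + 0.0289 = 0.1530
B_1 = 1 / 0.1530 = 6.5359
Σp_4ᵢ² = 0.34² + 0.09² + 0.16² + 0.02² + 0.20² + 0.02² + 0.17² = 0.1156 + 0.0081 + 0.0256 + 0.0004 + 0.0400 + 0.0004 + 0.0289 = 0.2190
B_4 = 1 / 0.2190 = 4.5662
Σp_3ᵢ² = 0.02² + 0.02² + 0.02² + 0.02² + 0.36² + 0.30² + 0.26² = 0.0004 + 0.0004 + 0.0004 + 0.0004 + 0.1296 + 0.0900 + 0.0676 = 0.2888
B_3 = 1 / 0.2888 = 3.4626
Σp_2ᵢ² = 0.02² + 0.02² + 0.33² + 0.02² + 0.40² + 0.19² + 0.02² = 0.0004 + 0.0004 + 0.1089 + 0.0004 + 0.1600 + 0.0361 + 0.0004 = 0.3066
B_2 = 1 / 0.3066 = 3.2616
Highest B → broadest niche (most generalist): species 1 (B = 6.54).

species 1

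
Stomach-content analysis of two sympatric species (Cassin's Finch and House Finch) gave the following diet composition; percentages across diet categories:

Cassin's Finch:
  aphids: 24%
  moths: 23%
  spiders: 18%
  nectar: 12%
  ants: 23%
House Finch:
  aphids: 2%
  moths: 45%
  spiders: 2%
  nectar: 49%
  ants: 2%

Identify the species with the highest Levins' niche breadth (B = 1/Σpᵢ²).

Cassin's Finch

Convert percentages to proportions (divide by 100).
Σp_Cassᵢ² = 0.24² + 0.23² + 0.18² + 0.12² + 0.23² = 0.0576 + 0.0529 + 0.0324 + 0.0144 + 0.0529 = 0.2102
B_Cass = 1 / 0.2102 = 4.7574
Σp_Housᵢ² = 0.02² + 0.45² + 0.02² + 0.49² + 0.02² = 0.0004 + 0.2025 + 0.0004 + 0.2401 + 0.0004 = 0.4438
B_Hous = 1 / 0.4438 = 2.2533
Highest B → broadest niche (most generalist): Cassin's Finch (B = 4.76).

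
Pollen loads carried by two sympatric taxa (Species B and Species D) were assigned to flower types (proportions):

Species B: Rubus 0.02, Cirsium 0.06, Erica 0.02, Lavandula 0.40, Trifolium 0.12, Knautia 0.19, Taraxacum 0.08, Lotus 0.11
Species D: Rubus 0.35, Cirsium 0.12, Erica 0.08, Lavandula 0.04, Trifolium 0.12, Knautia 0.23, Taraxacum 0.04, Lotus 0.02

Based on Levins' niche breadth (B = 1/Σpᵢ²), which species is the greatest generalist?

Σp_Bᵢ² = 0.02² + 0.06² + 0.02² + 0.40² + 0.12² + 0.19² + 0.08² + 0.11² = 0.0004 + 0.0036 + 0.0004 + 0.1600 + 0.0144 + 0.0361 + 0.0064 + 0.0121 = 0.2334
B_B = 1 / 0.2334 = 4.2845
Σp_Dᵢ² = 0.35² + 0.12² + 0.08² + 0.04² + 0.12² + 0.23² + 0.04² + 0.02² = 0.1225 + 0.0144 + 0.0064 + 0.0016 + 0.0144 + 0.0529 + 0.0016 + 0.0004 = 0.2142
B_D = 1 / 0.2142 = 4.6685
Highest B → broadest niche (most generalist): Species D (B = 4.67).

Species D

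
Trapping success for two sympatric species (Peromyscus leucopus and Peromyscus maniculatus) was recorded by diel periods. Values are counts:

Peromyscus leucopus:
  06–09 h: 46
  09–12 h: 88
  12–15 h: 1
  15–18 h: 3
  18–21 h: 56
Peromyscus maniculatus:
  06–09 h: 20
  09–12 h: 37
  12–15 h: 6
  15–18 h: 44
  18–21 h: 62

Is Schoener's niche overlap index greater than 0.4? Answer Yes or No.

Yes

Proportions for Peromyscus leucopus (n=194): 46/194=0.2371, 88/194=0.4536, 1/194=0.0052, 3/194=0.0155, 56/194=0.2887
Proportions for Peromyscus maniculatus (n=169): 20/169=0.1183, 37/169=0.2189, 6/169=0.0355, 44/169=0.2604, 62/169=0.3669
Σ|p₁ᵢ − p₂ᵢ| = 0.1188 + 0.2347 + 0.0303 + 0.2449 + 0.0782 = 0.7069
D = 1 − ½ × 0.7069 = 1 − 0.35345 = 0.64655
D = 0.64655 > 0.4 → Yes.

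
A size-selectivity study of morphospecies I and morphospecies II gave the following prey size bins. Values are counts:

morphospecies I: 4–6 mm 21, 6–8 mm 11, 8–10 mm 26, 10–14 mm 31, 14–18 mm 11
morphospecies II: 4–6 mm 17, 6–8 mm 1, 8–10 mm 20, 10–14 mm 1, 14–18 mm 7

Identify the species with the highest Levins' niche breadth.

morphospecies I

Proportions for morphospecies I (n=100): 21/100=0.2100, 11/100=0.1100, 26/100=0.2600, 31/100=0.3100, 11/100=0.1100
Proportions for morphospecies II (n=46): 17/46=0.3696, 1/46=0.0217, 20/46=0.4348, 1/46=0.0217, 7/46=0.1522
Σp_Iᵢ² = 0.2100² + 0.1100² + 0.2600² + 0.3100² + 0.1100² = 0.044100 + 0.012100 + 0.067600 + 0.096100 + 0.012100 = 0.232000
B_I = 1 / 0.232000 = 4.3103
Σp_IIᵢ² = 0.3696² + 0.0217² + 0.4348² + 0.0217² + 0.1522² = 0.136604 + 0.000471 + 0.189051 + 0.000471 + 0.023165 = 0.349762
B_II = 1 / 0.349762 = 2.8591
Highest B → broadest niche (most generalist): morphospecies I (B = 4.31).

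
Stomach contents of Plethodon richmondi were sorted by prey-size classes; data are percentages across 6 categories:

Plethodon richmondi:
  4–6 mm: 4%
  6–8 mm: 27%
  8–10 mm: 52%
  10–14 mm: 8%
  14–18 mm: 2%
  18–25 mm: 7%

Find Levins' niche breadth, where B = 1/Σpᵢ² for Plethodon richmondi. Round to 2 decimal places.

Convert percentages to proportions (divide by 100).
Σpᵢ² = 0.04² + 0.27² + 0.52² + 0.08² + 0.02² + 0.07² = 0.0016 + 0.0729 + 0.2704 + 0.0064 + 0.0004 + 0.0049 = 0.3566
B = 1 / 0.3566 = 2.8043

2.80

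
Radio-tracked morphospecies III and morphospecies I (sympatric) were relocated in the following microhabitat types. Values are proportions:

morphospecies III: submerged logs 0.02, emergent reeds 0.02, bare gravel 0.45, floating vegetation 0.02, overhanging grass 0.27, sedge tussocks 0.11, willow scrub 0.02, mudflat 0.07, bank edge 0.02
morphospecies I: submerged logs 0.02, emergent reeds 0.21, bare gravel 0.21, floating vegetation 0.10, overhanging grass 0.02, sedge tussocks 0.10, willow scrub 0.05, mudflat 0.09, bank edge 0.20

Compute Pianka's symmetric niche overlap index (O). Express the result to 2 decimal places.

0.59

Σ p₁ᵢp₂ᵢ = 0.0004 + 0.0042 + 0.0945 + 0.0020 + 0.0054 + 0.0110 + 0.0010 + 0.0063 + 0.0040 = 0.1288
Σp_1ᵢ² = 0.02² + 0.02² + 0.45² + 0.02² + 0.27² + 0.11² + 0.02² + 0.07² + 0.02² = 0.0004 + 0.0004 + 0.2025 + 0.0004 + 0.0729 + 0.0121 + 0.0004 + 0.0049 + 0.0004 = 0.2944
Σp_2ᵢ² = 0.02² + 0.21² + 0.21² + 0.10² + 0.02² + 0.10² + 0.05² + 0.09² + 0.20² = 0.0004 + 0.0441 + 0.0441 + 0.0100 + 0.0004 + 0.0100 + 0.0025 + 0.0081 + 0.0400 = 0.1596
O = 0.1288 / √(0.2944 × 0.1596) = 0.1288 / 0.21676 = 0.5942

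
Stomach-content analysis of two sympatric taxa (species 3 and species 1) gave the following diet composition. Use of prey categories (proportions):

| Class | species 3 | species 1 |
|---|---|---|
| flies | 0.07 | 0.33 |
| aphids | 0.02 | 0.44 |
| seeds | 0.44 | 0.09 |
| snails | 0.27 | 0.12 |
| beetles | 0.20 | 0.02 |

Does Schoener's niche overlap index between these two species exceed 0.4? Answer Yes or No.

Σ|p₁ᵢ − p₂ᵢ| = 0.26 + 0.42 + 0.35 + 0.15 + 0.18 = 1.36
D = 1 − ½ × 1.36 = 1 − 0.680 = 0.3200
D = 0.3200 < 0.4 → No.

No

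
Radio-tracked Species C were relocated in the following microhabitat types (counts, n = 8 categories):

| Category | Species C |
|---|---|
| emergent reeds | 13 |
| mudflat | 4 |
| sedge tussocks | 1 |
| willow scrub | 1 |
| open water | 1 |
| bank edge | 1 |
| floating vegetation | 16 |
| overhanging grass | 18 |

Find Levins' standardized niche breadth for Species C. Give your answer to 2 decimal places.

Proportions for Species C (n=55): 13/55=0.2364, 4/55=0.0727, 1/55=0.0182, 1/55=0.0182, 1/55=0.0182, 1/55=0.0182, 16/55=0.2909, 18/55=0.3273
Σpᵢ² = 0.2364² + 0.0727² + 0.0182² + 0.0182² + 0.0182² + 0.0182² + 0.2909² + 0.3273² = 0.055885 + 0.005285 + 0.000331 + 0.000331 + 0.000331 + 0.000331 + 0.084623 + 0.107125 = 0.254242
B = 1 / 0.254242 = 3.9333
Bₛ = (B − 1)/(n − 1) = (3.9333 − 1)/(8 − 1) = 2.9333/7 = 0.4190

0.42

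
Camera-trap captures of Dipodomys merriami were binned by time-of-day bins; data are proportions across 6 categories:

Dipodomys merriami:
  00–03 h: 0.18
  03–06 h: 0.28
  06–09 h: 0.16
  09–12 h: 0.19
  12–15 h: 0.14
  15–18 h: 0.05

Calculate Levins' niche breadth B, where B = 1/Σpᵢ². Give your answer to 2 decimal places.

5.14

Σpᵢ² = 0.18² + 0.28² + 0.16² + 0.19² + 0.14² + 0.05² = 0.0324 + 0.0784 + 0.0256 + 0.0361 + 0.0196 + 0.0025 = 0.1946
B = 1 / 0.1946 = 5.1387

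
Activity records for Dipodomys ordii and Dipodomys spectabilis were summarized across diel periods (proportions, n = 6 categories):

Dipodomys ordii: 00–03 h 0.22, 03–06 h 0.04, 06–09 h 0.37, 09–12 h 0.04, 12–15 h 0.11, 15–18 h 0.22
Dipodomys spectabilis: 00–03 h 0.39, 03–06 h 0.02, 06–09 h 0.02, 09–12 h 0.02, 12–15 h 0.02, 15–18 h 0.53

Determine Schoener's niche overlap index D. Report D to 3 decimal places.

Σ|p₁ᵢ − p₂ᵢ| = 0.17 + 0.02 + 0.35 + 0.02 + 0.09 + 0.31 = 0.96
D = 1 − ½ × 0.96 = 1 − 0.480 = 0.52000

0.520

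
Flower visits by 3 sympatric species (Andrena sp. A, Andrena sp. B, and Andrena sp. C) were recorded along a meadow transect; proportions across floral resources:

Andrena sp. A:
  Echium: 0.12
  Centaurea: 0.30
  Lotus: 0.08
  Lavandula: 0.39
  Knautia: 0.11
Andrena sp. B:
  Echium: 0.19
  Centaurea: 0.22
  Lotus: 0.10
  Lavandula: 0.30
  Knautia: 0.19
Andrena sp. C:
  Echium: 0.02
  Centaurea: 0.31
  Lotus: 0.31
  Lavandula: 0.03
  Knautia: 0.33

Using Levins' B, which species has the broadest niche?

Σp_Aᵢ² = 0.12² + 0.30² + 0.08² + 0.39² + 0.11² = 0.0144 + 0.0900 + 0.0064 + 0.1521 + 0.0121 = 0.2750
B_A = 1 / 0.2750 = 3.6364
Σp_Bᵢ² = 0.19² + 0.22² + 0.10² + 0.30² + 0.19² = 0.0361 + 0.0484 + 0.0100 + 0.0900 + 0.0361 = 0.2206
B_B = 1 / 0.2206 = 4.5331
Σp_Cᵢ² = 0.02² + 0.31² + 0.31² + 0.03² + 0.33² = 0.0004 + 0.0961 + 0.0961 + 0.0009 + 0.1089 = 0.3024
B_C = 1 / 0.3024 = 3.3069
Highest B → broadest niche (most generalist): Andrena sp. B (B = 4.53).

Andrena sp. B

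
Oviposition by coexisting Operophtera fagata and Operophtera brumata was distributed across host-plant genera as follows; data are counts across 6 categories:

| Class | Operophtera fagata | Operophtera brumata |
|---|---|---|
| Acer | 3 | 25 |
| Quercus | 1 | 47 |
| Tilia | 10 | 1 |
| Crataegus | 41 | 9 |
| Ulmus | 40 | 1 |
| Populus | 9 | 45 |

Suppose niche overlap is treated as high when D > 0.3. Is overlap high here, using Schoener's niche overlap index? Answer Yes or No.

Proportions for Operophtera fagata (n=104): 3/104=0.0288, 1/104=0.0096, 10/104=0.0962, 41/104=0.3942, 40/104=0.3846, 9/104=0.0865
Proportions for Operophtera brumata (n=128): 25/128=0.1953, 47/128=0.3672, 1/128=0.0078, 9/128=0.0703, 1/128=0.0078, 45/128=0.3516
Σ|p₁ᵢ − p₂ᵢ| = 0.1665 + 0.3576 + 0.0884 + 0.3239 + 0.3768 + 0.2651 = 1.5783
D = 1 − ½ × 1.5783 = 1 − 0.78915 = 0.21085
D = 0.21085 < 0.3 → No.

No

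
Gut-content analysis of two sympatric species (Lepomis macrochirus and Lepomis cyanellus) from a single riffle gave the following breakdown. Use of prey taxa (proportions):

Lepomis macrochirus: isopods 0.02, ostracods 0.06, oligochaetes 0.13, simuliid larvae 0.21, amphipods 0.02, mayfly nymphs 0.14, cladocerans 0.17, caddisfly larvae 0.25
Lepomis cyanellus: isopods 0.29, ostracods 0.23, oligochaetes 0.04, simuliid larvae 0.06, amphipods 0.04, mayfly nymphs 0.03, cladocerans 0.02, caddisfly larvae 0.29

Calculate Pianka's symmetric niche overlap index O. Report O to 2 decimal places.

Σ p₁ᵢp₂ᵢ = 0.0058 + 0.0138 + 0.0052 + 0.0126 + 0.0008 + 0.0042 + 0.0034 + 0.0725 = 0.1183
Σp_1ᵢ² = 0.02² + 0.06² + 0.13² + 0.21² + 0.02² + 0.14² + 0.17² + 0.25² = 0.0004 + 0.0036 + 0.0169 + 0.0441 + 0.0004 + 0.0196 + 0.0289 + 0.0625 = 0.1764
Σp_2ᵢ² = 0.29² + 0.23² + 0.04² + 0.06² + 0.04² + 0.03² + 0.02² + 0.29² = 0.0841 + 0.0529 + 0.0016 + 0.0036 + 0.0016 + 0.0009 + 0.0004 + 0.0841 = 0.2292
O = 0.1183 / √(0.1764 × 0.2292) = 0.1183 / 0.20107 = 0.5884

0.59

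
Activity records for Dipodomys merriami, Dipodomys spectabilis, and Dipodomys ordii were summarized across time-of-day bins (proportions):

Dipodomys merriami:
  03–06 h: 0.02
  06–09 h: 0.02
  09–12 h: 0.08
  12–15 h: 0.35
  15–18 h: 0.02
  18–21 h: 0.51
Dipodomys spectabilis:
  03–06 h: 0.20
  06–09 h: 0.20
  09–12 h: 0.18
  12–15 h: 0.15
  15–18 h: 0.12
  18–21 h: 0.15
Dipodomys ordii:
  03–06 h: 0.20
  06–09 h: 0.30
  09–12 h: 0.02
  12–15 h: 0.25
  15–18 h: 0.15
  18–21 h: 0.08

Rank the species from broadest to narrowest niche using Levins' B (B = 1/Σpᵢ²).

Dipodomys spectabilis > Dipodomys ordii > Dipodomys merriami

Σp_merrᵢ² = 0.02² + 0.02² + 0.08² + 0.35² + 0.02² + 0.51² = 0.0004 + 0.0004 + 0.0064 + 0.1225 + 0.0004 + 0.2601 = 0.3902
B_merr = 1 / 0.3902 = 2.5628
Σp_specᵢ² = 0.20² + 0.20² + 0.18² + 0.15² + 0.12² + 0.15² = 0.0400 + 0.0400 + 0.0324 + 0.0225 + 0.0144 + 0.0225 = 0.1718
B_spec = 1 / 0.1718 = 5.8207
Σp_ordiᵢ² = 0.20² + 0.30² + 0.02² + 0.25² + 0.15² + 0.08² = 0.0400 + 0.0900 + 0.0004 + 0.0625 + 0.0225 + 0.0064 = 0.2218
B_ordi = 1 / 0.2218 = 4.5086
Ranking by B (broadest → narrowest): Dipodomys spectabilis (5.82) > Dipodomys ordii (4.51) > Dipodomys merriami (2.56)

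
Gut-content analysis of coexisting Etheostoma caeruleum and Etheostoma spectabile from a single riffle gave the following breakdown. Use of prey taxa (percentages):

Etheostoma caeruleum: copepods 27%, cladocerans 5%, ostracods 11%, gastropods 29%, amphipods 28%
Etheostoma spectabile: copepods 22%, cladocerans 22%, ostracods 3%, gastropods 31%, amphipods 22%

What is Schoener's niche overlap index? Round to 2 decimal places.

Convert percentages to proportions (divide by 100).
Σ|p₁ᵢ − p₂ᵢ| = 0.05 + 0.17 + 0.08 + 0.02 + 0.06 = 0.38
D = 1 − ½ × 0.38 = 1 − 0.190 = 0.8100

0.81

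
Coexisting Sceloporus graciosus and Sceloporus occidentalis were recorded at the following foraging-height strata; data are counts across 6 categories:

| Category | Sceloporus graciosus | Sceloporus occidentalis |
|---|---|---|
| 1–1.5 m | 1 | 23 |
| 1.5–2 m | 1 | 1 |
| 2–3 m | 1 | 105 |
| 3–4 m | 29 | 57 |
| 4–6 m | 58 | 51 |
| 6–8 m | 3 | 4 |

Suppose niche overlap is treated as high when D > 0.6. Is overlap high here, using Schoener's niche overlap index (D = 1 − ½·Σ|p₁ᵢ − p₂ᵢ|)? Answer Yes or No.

Proportions for Sceloporus graciosus (n=93): 1/93=0.0108, 1/93=0.0108, 1/93=0.0108, 29/93=0.3118, 58/93=0.6237, 3/93=0.0323
Proportions for Sceloporus occidentalis (n=241): 23/241=0.0954, 1/241=0.0041, 105/241=0.4357, 57/241=0.2365, 51/241=0.2116, 4/241=0.0166
Σ|p₁ᵢ − p₂ᵢ| = 0.0846 + 0.0067 + 0.4249 + 0.0753 + 0.4121 + 0.0157 = 1.0193
D = 1 − ½ × 1.0193 = 1 − 0.50965 = 0.49035
D = 0.49035 < 0.6 → No.

No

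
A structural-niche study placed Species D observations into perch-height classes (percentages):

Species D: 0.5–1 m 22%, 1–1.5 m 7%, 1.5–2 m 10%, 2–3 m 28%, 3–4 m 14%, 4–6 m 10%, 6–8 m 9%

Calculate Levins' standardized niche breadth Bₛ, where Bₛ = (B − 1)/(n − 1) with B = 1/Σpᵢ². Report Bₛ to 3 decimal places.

Convert percentages to proportions (divide by 100).
Σpᵢ² = 0.22² + 0.07² + 0.10² + 0.28² + 0.14² + 0.10² + 0.09² = 0.0484 + 0.0049 + 0.0100 + 0.0784 + 0.0196 + 0.0100 + 0.0081 = 0.1794
B = 1 / 0.1794 = 5.57414
Bₛ = (B − 1)/(n − 1) = (5.57414 − 1)/(7 − 1) = 4.57414/6 = 0.76236

0.762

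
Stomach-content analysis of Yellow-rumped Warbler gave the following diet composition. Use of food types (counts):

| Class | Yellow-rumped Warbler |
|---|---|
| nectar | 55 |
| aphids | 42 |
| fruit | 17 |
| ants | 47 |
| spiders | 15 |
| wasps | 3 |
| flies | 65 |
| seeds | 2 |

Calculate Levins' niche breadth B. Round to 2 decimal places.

Proportions for Yellow-rumped Warbler (n=246): 55/246=0.2236, 42/246=0.1707, 17/246=0.0691, 47/246=0.1911, 15/246=0.0610, 3/246=0.0122, 65/246=0.2642, 2/246=0.0081
Σpᵢ² = 0.2236² + 0.1707² + 0.0691² + 0.1911² + 0.0610² + 0.0122² + 0.2642² + 0.0081² = 0.049997 + 0.029138 + 0.004775 + 0.036519 + 0.003721 + 0.000149 + 0.069802 + 0.000066 = 0.194167
B = 1 / 0.194167 = 5.1502

5.15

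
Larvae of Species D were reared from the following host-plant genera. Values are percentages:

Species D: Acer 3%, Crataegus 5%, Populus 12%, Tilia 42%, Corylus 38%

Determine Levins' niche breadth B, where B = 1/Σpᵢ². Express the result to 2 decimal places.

Convert percentages to proportions (divide by 100).
Σpᵢ² = 0.03² + 0.05² + 0.12² + 0.42² + 0.38² = 0.0009 + 0.0025 + 0.0144 + 0.1764 + 0.1444 = 0.3386
B = 1 / 0.3386 = 2.9533

2.95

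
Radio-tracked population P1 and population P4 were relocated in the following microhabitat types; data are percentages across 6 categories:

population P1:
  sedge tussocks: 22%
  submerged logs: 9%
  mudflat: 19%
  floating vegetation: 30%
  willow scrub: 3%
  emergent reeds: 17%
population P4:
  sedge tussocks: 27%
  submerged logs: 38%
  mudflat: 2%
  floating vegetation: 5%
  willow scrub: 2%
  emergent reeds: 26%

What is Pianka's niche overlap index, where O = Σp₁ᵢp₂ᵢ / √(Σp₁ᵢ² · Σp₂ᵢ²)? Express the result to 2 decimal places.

Convert percentages to proportions (divide by 100).
Σ p₁ᵢp₂ᵢ = 0.0594 + 0.0342 + 0.0038 + 0.0150 + 0.0006 + 0.0442 = 0.1572
Σp_1ᵢ² = 0.22² + 0.09² + 0.19² + 0.30² + 0.03² + 0.17² = 0.0484 + 0.0081 + 0.0361 + 0.0900 + 0.0009 + 0.0289 = 0.2124
Σp_2ᵢ² = 0.27² + 0.38² + 0.02² + 0.05² + 0.02² + 0.26² = 0.0729 + 0.1444 + 0.0004 + 0.0025 + 0.0004 + 0.0676 = 0.2882
O = 0.1572 / √(0.2124 × 0.2882) = 0.1572 / 0.24741 = 0.6354

0.64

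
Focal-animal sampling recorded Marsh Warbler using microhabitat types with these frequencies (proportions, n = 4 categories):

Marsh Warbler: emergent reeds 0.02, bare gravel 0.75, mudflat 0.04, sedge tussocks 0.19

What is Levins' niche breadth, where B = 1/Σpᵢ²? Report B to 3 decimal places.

1.665

Σpᵢ² = 0.02² + 0.75² + 0.04² + 0.19² = 0.0004 + 0.5625 + 0.0016 + 0.0361 = 0.6006
B = 1 / 0.6006 = 1.66500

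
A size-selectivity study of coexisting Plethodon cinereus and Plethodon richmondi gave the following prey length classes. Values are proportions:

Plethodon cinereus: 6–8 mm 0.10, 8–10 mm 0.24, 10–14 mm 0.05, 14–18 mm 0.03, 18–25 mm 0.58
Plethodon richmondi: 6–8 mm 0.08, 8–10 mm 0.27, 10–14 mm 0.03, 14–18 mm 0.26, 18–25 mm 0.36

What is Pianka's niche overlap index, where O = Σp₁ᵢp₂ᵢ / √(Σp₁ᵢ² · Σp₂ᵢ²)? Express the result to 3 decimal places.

Σ p₁ᵢp₂ᵢ = 0.0080 + 0.0648 + 0.0015 + 0.0078 + 0.2088 = 0.2909
Σp_1ᵢ² = 0.10² + 0.24² + 0.05² + 0.03² + 0.58² = 0.0100 + 0.0576 + 0.0025 + 0.0009 + 0.3364 = 0.4074
Σp_2ᵢ² = 0.08² + 0.27² + 0.03² + 0.26² + 0.36² = 0.0064 + 0.0729 + 0.0009 + 0.0676 + 0.1296 = 0.2774
O = 0.2909 / √(0.4074 × 0.2774) = 0.2909 / 0.336174 = 0.86533

0.865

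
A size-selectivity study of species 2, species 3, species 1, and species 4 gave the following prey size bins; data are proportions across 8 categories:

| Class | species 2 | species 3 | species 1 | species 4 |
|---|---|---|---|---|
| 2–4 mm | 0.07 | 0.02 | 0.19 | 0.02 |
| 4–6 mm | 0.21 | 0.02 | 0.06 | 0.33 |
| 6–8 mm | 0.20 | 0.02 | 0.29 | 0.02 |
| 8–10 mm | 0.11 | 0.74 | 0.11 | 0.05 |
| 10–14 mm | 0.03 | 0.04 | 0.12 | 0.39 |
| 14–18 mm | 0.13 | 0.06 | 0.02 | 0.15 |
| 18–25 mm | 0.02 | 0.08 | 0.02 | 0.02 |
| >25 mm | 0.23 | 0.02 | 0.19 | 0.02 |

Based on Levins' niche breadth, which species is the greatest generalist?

species 2

Σp_2ᵢ² = 0.07² + 0.21² + 0.20² + 0.11² + 0.03² + 0.13² + 0.02² + 0.23² = 0.0049 + 0.0441 + 0.0400 + 0.0121 + 0.0009 + 0.0169 + 0.0004 + 0.0529 = 0.1722
B_2 = 1 / 0.1722 = 5.8072
Σp_3ᵢ² = 0.02² + 0.02² + 0.02² + 0.74² + 0.04² + 0.06² + 0.08² + 0.02² = 0.0004 + 0.0004 + 0.0004 + 0.5476 + 0.0016 + 0.0036 + 0.0064 + 0.0004 = 0.5608
B_3 = 1 / 0.5608 = 1.7832
Σp_1ᵢ² = 0.19² + 0.06² + 0.29² + 0.11² + 0.12² + 0.02² + 0.02² + 0.19² = 0.0361 + 0.0036 + 0.0841 + 0.0121 + 0.0144 + 0.0004 + 0.0004 + 0.0361 = 0.1872
B_1 = 1 / 0.1872 = 5.3419
Σp_4ᵢ² = 0.02² + 0.33² + 0.02² + 0.05² + 0.39² + 0.15² + 0.02² + 0.02² = 0.0004 + 0.1089 + 0.0004 + 0.0025 + 0.1521 + 0.0225 + 0.0004 + 0.0004 = 0.2876
B_4 = 1 / 0.2876 = 3.4771
Highest B → broadest niche (most generalist): species 2 (B = 5.81).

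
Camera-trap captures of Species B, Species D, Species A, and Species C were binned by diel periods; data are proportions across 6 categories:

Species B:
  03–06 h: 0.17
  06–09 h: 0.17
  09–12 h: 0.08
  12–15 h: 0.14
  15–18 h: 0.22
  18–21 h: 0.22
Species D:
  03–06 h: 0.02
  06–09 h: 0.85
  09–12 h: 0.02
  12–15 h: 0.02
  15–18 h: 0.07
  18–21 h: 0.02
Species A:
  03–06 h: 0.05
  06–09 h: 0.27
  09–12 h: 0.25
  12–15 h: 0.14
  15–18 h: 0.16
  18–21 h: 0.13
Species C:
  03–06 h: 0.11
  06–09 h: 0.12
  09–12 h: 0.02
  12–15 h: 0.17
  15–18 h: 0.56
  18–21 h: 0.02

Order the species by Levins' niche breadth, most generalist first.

Σp_Bᵢ² = 0.17² + 0.17² + 0.08² + 0.14² + 0.22² + 0.22² = 0.0289 + 0.0289 + 0.0064 + 0.0196 + 0.0484 + 0.0484 = 0.1806
B_B = 1 / 0.1806 = 5.5371
Σp_Dᵢ² = 0.02² + 0.85² + 0.02² + 0.02² + 0.07² + 0.02² = 0.0004 + 0.7225 + 0.0004 + 0.0004 + 0.0049 + 0.0004 = 0.7290
B_D = 1 / 0.7290 = 1.3717
Σp_Aᵢ² = 0.05² + 0.27² + 0.25² + 0.14² + 0.16² + 0.13² = 0.0025 + 0.0729 + 0.0625 + 0.0196 + 0.0256 + 0.0169 = 0.2000
B_A = 1 / 0.2000 = 5.0000
Σp_Cᵢ² = 0.11² + 0.12² + 0.02² + 0.17² + 0.56² + 0.02² = 0.0121 + 0.0144 + 0.0004 + 0.0289 + 0.3136 + 0.0004 = 0.3698
B_C = 1 / 0.3698 = 2.7042
Ranking by B (broadest → narrowest): Species B (5.54) > Species A (5.00) > Species C (2.70) > Species D (1.37)

Species B > Species A > Species C > Species D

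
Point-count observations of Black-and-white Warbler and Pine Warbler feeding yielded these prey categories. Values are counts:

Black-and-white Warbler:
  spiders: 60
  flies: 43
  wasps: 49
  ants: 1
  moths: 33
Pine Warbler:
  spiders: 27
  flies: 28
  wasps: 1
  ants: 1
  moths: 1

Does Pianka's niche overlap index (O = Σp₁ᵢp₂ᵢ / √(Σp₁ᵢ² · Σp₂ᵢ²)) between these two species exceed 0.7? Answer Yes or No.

Proportions for Black-and-white Warbler (n=186): 60/186=0.3226, 43/186=0.2312, 49/186=0.2634, 1/186=0.0054, 33/186=0.1774
Proportions for Pine Warbler (n=58): 27/58=0.4655, 28/58=0.4828, 1/58=0.0172, 1/58=0.0172, 1/58=0.0172
Σ p₁ᵢp₂ᵢ = 0.150170 + 0.111623 + 0.004530 + 0.000093 + 0.003051 = 0.269467
Σp_1ᵢ² = 0.3226² + 0.2312² + 0.2634² + 0.0054² + 0.1774² = 0.104071 + 0.053453 + 0.069380 + 0.000029 + 0.031471 = 0.258404
Σp_2ᵢ² = 0.4655² + 0.4828² + 0.0172² + 0.0172² + 0.0172² = 0.216690 + 0.233096 + 0.000296 + 0.000296 + 0.000296 = 0.450674
O = 0.269467 / √(0.258404 × 0.450674) = 0.269467 / 0.3412564 = 0.7896
O = 0.7896 > 0.7 → Yes.

Yes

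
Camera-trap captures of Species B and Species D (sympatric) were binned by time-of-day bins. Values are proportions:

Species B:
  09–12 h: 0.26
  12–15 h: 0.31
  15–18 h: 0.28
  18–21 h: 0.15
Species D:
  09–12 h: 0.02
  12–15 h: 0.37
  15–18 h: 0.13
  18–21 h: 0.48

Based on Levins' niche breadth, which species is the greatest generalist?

Species B

Σp_Bᵢ² = 0.26² + 0.31² + 0.28² + 0.15² = 0.0676 + 0.0961 + 0.0784 + 0.0225 = 0.2646
B_B = 1 / 0.2646 = 3.7793
Σp_Dᵢ² = 0.02² + 0.37² + 0.13² + 0.48² = 0.0004 + 0.1369 + 0.0169 + 0.2304 = 0.3846
B_D = 1 / 0.3846 = 2.6001
Highest B → broadest niche (most generalist): Species B (B = 3.78).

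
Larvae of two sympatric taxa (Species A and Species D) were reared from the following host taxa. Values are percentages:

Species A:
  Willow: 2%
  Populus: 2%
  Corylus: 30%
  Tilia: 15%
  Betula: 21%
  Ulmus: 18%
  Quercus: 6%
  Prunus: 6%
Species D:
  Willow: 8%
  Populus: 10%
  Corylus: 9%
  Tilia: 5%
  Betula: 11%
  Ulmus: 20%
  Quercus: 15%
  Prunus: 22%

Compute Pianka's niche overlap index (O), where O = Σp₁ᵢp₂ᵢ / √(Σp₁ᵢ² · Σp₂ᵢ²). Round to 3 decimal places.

0.695

Convert percentages to proportions (divide by 100).
Σ p₁ᵢp₂ᵢ = 0.0016 + 0.0020 + 0.0270 + 0.0075 + 0.0231 + 0.0360 + 0.0090 + 0.0132 = 0.1194
Σp_1ᵢ² = 0.02² + 0.02² + 0.30² + 0.15² + 0.21² + 0.18² + 0.06² + 0.06² = 0.0004 + 0.0004 + 0.0900 + 0.0225 + 0.0441 + 0.0324 + 0.0036 + 0.0036 = 0.1970
Σp_2ᵢ² = 0.08² + 0.10² + 0.09² + 0.05² + 0.11² + 0.20² + 0.15² + 0.22² = 0.0064 + 0.0100 + 0.0081 + 0.0025 + 0.0121 + 0.0400 + 0.0225 + 0.0484 = 0.1500
O = 0.1194 / √(0.1970 × 0.1500) = 0.1194 / 0.171901 = 0.69459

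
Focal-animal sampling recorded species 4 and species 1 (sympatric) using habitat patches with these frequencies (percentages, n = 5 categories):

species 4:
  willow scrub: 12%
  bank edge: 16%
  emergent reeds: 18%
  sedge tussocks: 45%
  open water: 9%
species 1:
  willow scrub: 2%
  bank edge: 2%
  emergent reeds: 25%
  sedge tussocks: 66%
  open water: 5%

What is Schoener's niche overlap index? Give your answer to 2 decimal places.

0.72

Convert percentages to proportions (divide by 100).
Σ|p₁ᵢ − p₂ᵢ| = 0.10 + 0.14 + 0.07 + 0.21 + 0.04 = 0.56
D = 1 − ½ × 0.56 = 1 − 0.280 = 0.7200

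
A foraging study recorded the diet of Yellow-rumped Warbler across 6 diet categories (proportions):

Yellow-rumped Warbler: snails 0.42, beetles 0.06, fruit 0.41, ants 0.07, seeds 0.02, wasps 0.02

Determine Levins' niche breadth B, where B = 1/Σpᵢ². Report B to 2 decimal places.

Σpᵢ² = 0.42² + 0.06² + 0.41² + 0.07² + 0.02² + 0.02² = 0.1764 + 0.0036 + 0.1681 + 0.0049 + 0.0004 + 0.0004 = 0.3538
B = 1 / 0.3538 = 2.8265

2.83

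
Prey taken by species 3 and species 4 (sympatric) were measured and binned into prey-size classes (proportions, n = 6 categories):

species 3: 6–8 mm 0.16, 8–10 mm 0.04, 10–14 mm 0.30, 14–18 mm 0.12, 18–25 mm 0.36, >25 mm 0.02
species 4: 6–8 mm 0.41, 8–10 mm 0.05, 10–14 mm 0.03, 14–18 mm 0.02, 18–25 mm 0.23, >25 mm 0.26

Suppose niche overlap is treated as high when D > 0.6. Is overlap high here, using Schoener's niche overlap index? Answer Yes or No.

Σ|p₁ᵢ − p₂ᵢ| = 0.25 + 0.01 + 0.27 + 0.10 + 0.13 + 0.24 = 1.00
D = 1 − ½ × 1.00 = 1 − 0.500 = 0.5000
D = 0.5000 < 0.6 → No.

No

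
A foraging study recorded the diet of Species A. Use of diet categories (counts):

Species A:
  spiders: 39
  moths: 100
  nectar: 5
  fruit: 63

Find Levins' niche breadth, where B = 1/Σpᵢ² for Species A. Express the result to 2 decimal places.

Proportions for Species A (n=207): 39/207=0.1884, 100/207=0.4831, 5/207=0.0242, 63/207=0.3043
Σpᵢ² = 0.1884² + 0.4831² + 0.0242² + 0.3043² = 0.035495 + 0.233386 + 0.000586 + 0.092598 = 0.362065
B = 1 / 0.362065 = 2.7619

2.76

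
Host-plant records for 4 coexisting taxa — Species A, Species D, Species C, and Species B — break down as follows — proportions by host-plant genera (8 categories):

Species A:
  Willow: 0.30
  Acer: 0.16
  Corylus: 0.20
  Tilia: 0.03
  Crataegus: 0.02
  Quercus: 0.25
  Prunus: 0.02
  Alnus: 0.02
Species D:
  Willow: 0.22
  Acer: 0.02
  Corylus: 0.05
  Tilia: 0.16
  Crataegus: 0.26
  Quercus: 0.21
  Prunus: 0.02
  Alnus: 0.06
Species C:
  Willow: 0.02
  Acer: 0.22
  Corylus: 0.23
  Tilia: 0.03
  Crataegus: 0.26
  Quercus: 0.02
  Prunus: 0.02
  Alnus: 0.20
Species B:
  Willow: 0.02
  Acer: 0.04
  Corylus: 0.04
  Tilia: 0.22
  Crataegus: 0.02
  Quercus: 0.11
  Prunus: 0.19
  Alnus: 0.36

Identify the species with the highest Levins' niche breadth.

Σp_Aᵢ² = 0.30² + 0.16² + 0.20² + 0.03² + 0.02² + 0.25² + 0.02² + 0.02² = 0.0900 + 0.0256 + 0.0400 + 0.0009 + 0.0004 + 0.0625 + 0.0004 + 0.0004 = 0.2202
B_A = 1 / 0.2202 = 4.5413
Σp_Dᵢ² = 0.22² + 0.02² + 0.05² + 0.16² + 0.26² + 0.21² + 0.02² + 0.06² = 0.0484 + 0.0004 + 0.0025 + 0.0256 + 0.0676 + 0.0441 + 0.0004 + 0.0036 = 0.1926
B_D = 1 / 0.1926 = 5.1921
Σp_Cᵢ² = 0.02² + 0.22² + 0.23² + 0.03² + 0.26² + 0.02² + 0.02² + 0.20² = 0.0004 + 0.0484 + 0.0529 + 0.0009 + 0.0676 + 0.0004 + 0.0004 + 0.0400 = 0.2110
B_C = 1 / 0.2110 = 4.7393
Σp_Bᵢ² = 0.02² + 0.04² + 0.04² + 0.22² + 0.02² + 0.11² + 0.19² + 0.36² = 0.0004 + 0.0016 + 0.0016 + 0.0484 + 0.0004 + 0.0121 + 0.0361 + 0.1296 = 0.2302
B_B = 1 / 0.2302 = 4.3440
Highest B → broadest niche (most generalist): Species D (B = 5.19).

Species D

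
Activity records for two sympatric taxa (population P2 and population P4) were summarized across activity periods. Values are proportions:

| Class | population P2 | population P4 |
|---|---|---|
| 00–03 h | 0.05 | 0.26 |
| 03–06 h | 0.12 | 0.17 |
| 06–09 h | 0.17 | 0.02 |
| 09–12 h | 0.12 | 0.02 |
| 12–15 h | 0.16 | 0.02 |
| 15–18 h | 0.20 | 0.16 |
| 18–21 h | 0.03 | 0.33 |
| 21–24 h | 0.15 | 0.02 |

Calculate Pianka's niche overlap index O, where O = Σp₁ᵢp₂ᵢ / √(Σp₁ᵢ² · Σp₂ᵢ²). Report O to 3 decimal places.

0.469

Σ p₁ᵢp₂ᵢ = 0.0130 + 0.0204 + 0.0034 + 0.0024 + 0.0032 + 0.0320 + 0.0099 + 0.0030 = 0.0873
Σp_1ᵢ² = 0.05² + 0.12² + 0.17² + 0.12² + 0.16² + 0.20² + 0.03² + 0.15² = 0.0025 + 0.0144 + 0.0289 + 0.0144 + 0.0256 + 0.0400 + 0.0009 + 0.0225 = 0.1492
Σp_2ᵢ² = 0.26² + 0.17² + 0.02² + 0.02² + 0.02² + 0.16² + 0.33² + 0.02² = 0.0676 + 0.0289 + 0.0004 + 0.0004 + 0.0004 + 0.0256 + 0.1089 + 0.0004 = 0.2326
O = 0.0873 / √(0.1492 × 0.2326) = 0.0873 / 0.186290 = 0.46862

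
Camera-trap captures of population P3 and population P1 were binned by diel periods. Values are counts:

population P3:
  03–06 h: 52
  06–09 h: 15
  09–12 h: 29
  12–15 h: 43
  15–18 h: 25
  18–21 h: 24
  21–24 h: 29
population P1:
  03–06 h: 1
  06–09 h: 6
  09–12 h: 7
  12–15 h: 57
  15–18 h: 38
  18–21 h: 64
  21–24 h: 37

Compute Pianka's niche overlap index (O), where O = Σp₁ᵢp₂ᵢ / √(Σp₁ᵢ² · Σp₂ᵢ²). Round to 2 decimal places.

0.72

Proportions for population P3 (n=217): 52/217=0.2396, 15/217=0.0691, 29/217=0.1336, 43/217=0.1982, 25/217=0.1152, 24/217=0.1106, 29/217=0.1336
Proportions for population P1 (n=210): 1/210=0.0048, 6/210=0.0286, 7/210=0.0333, 57/210=0.2714, 38/210=0.1810, 64/210=0.3048, 37/210=0.1762
Σ p₁ᵢp₂ᵢ = 0.001150 + 0.001976 + 0.004449 + 0.053791 + 0.020851 + 0.033711 + 0.023540 = 0.139468
Σp_1ᵢ² = 0.2396² + 0.0691² + 0.1336² + 0.1982² + 0.1152² + 0.1106² + 0.1336² = 0.057408 + 0.004775 + 0.017849 + 0.039283 + 0.013271 + 0.012232 + 0.017849 = 0.162667
Σp_2ᵢ² = 0.0048² + 0.0286² + 0.0333² + 0.2714² + 0.1810² + 0.3048² + 0.1762² = 0.000023 + 0.000818 + 0.001109 + 0.073658 + 0.032761 + 0.092903 + 0.031046 = 0.232318
O = 0.139468 / √(0.162667 × 0.232318) = 0.139468 / 0.1943977 = 0.7174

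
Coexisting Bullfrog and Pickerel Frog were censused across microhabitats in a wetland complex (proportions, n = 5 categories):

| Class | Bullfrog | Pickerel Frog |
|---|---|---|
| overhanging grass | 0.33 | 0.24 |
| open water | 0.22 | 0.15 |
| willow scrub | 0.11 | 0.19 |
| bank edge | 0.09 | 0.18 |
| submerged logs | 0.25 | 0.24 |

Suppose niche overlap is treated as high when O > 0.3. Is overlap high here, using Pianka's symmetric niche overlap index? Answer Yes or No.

Yes

Σ p₁ᵢp₂ᵢ = 0.0792 + 0.0330 + 0.0209 + 0.0162 + 0.0600 = 0.2093
Σp_1ᵢ² = 0.33² + 0.22² + 0.11² + 0.09² + 0.25² = 0.1089 + 0.0484 + 0.0121 + 0.0081 + 0.0625 = 0.2400
Σp_2ᵢ² = 0.24² + 0.15² + 0.19² + 0.18² + 0.24² = 0.0576 + 0.0225 + 0.0361 + 0.0324 + 0.0576 = 0.2062
O = 0.2093 / √(0.2400 × 0.2062) = 0.2093 / 0.22246 = 0.9408
O = 0.9408 > 0.3 → Yes.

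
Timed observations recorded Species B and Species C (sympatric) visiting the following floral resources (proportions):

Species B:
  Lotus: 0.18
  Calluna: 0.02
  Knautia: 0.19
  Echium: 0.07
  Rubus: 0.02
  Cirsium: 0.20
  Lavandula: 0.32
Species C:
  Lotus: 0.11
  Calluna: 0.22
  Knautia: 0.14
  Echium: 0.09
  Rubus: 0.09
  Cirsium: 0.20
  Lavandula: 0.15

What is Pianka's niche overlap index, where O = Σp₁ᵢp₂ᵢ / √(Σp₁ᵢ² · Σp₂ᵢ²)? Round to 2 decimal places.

0.79

Σ p₁ᵢp₂ᵢ = 0.0198 + 0.0044 + 0.0266 + 0.0063 + 0.0018 + 0.0400 + 0.0480 = 0.1469
Σp_1ᵢ² = 0.18² + 0.02² + 0.19² + 0.07² + 0.02² + 0.20² + 0.32² = 0.0324 + 0.0004 + 0.0361 + 0.0049 + 0.0004 + 0.0400 + 0.1024 = 0.2166
Σp_2ᵢ² = 0.11² + 0.22² + 0.14² + 0.09² + 0.09² + 0.20² + 0.15² = 0.0121 + 0.0484 + 0.0196 + 0.0081 + 0.0081 + 0.0400 + 0.0225 = 0.1588
O = 0.1469 / √(0.2166 × 0.1588) = 0.1469 / 0.18546 = 0.7921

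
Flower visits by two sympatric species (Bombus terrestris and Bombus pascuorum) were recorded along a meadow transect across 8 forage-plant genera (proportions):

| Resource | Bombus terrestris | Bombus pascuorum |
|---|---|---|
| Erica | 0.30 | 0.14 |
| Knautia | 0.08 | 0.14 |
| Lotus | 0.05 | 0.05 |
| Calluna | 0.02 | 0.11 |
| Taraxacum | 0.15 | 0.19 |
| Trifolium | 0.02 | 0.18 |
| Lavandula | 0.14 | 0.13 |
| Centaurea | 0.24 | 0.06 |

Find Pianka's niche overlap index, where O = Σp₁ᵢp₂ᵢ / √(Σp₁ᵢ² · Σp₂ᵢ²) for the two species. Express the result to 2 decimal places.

Σ p₁ᵢp₂ᵢ = 0.0420 + 0.0112 + 0.0025 + 0.0022 + 0.0285 + 0.0036 + 0.0182 + 0.0144 = 0.1226
Σp_1ᵢ² = 0.30² + 0.08² + 0.05² + 0.02² + 0.15² + 0.02² + 0.14² + 0.24² = 0.0900 + 0.0064 + 0.0025 + 0.0004 + 0.0225 + 0.0004 + 0.0196 + 0.0576 = 0.1994
Σp_2ᵢ² = 0.14² + 0.14² + 0.05² + 0.11² + 0.19² + 0.18² + 0.13² + 0.06² = 0.0196 + 0.0196 + 0.0025 + 0.0121 + 0.0361 + 0.0324 + 0.0169 + 0.0036 = 0.1428
O = 0.1226 / √(0.1994 × 0.1428) = 0.1226 / 0.16874 = 0.7266

0.73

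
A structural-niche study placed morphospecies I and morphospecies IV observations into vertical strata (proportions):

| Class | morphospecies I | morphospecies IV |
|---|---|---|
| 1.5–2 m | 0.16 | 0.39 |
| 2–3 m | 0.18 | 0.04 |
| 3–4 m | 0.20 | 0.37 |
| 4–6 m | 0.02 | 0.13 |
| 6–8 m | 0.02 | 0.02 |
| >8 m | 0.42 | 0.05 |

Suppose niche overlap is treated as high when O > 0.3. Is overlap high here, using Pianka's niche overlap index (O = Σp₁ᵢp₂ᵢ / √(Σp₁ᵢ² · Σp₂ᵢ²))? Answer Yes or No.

Σ p₁ᵢp₂ᵢ = 0.0624 + 0.0072 + 0.0740 + 0.0026 + 0.0004 + 0.0210 = 0.1676
Σp_1ᵢ² = 0.16² + 0.18² + 0.20² + 0.02² + 0.02² + 0.42² = 0.0256 + 0.0324 + 0.0400 + 0.0004 + 0.0004 + 0.1764 = 0.2752
Σp_2ᵢ² = 0.39² + 0.04² + 0.37² + 0.13² + 0.02² + 0.05² = 0.1521 + 0.0016 + 0.1369 + 0.0169 + 0.0004 + 0.0025 = 0.3104
O = 0.1676 / √(0.2752 × 0.3104) = 0.1676 / 0.29227 = 0.5734
O = 0.5734 > 0.3 → Yes.

Yes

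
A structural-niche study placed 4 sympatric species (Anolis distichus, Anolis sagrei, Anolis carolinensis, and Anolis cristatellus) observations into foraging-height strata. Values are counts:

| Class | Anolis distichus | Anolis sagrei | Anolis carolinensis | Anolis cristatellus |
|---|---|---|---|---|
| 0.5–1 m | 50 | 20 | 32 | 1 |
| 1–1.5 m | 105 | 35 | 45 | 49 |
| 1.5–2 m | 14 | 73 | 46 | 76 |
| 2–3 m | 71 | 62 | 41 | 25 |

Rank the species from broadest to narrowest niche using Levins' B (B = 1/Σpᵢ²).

Proportions for Anolis distichus (n=240): 50/240=0.2083, 105/240=0.4375, 14/240=0.0583, 71/240=0.2958
Proportions for Anolis sagrei (n=190): 20/190=0.1053, 35/190=0.1842, 73/190=0.3842, 62/190=0.3263
Proportions for Anolis carolinensis (n=164): 32/164=0.1951, 45/164=0.2744, 46/164=0.2805, 41/164=0.2500
Proportions for Anolis cristatellus (n=151): 1/151=0.0066, 49/151=0.3245, 76/151=0.5033, 25/151=0.1656
Σp_distᵢ² = 0.2083² + 0.4375² + 0.0583² + 0.2958² = 0.043389 + 0.191406 + 0.003399 + 0.087498 = 0.325692
B_dist = 1 / 0.325692 = 3.0704
Σp_sagrᵢ² = 0.1053² + 0.1842² + 0.3842² + 0.3263² = 0.011088 + 0.033930 + 0.147610 + 0.106472 = 0.299100
B_sagr = 1 / 0.299100 = 3.3434
Σp_caroᵢ² = 0.1951² + 0.2744² + 0.2805² + 0.2500² = 0.038064 + 0.075295 + 0.078680 + 0.062500 = 0.254539
B_caro = 1 / 0.254539 = 3.9287
Σp_crisᵢ² = 0.0066² + 0.3245² + 0.5033² + 0.1656² = 0.000044 + 0.105300 + 0.253311 + 0.027423 = 0.386078
B_cris = 1 / 0.386078 = 2.5902
Ranking by B (broadest → narrowest): Anolis carolinensis (3.93) > Anolis sagrei (3.34) > Anolis distichus (3.07) > Anolis cristatellus (2.59)

Anolis carolinensis > Anolis sagrei > Anolis distichus > Anolis cristatellus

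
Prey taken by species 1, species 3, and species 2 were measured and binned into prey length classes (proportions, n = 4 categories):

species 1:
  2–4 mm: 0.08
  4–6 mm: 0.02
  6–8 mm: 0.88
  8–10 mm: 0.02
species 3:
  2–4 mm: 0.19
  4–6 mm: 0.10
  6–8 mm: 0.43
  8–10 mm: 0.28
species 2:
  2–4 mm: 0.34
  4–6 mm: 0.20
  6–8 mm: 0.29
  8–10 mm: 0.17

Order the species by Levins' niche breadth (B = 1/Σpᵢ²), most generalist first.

species 2 > species 3 > species 1

Σp_1ᵢ² = 0.08² + 0.02² + 0.88² + 0.02² = 0.0064 + 0.0004 + 0.7744 + 0.0004 = 0.7816
B_1 = 1 / 0.7816 = 1.2794
Σp_3ᵢ² = 0.19² + 0.10² + 0.43² + 0.28² = 0.0361 + 0.0100 + 0.1849 + 0.0784 = 0.3094
B_3 = 1 / 0.3094 = 3.2321
Σp_2ᵢ² = 0.34² + 0.20² + 0.29² + 0.17² = 0.1156 + 0.0400 + 0.0841 + 0.0289 = 0.2686
B_2 = 1 / 0.2686 = 3.7230
Ranking by B (broadest → narrowest): species 2 (3.72) > species 3 (3.23) > species 1 (1.28)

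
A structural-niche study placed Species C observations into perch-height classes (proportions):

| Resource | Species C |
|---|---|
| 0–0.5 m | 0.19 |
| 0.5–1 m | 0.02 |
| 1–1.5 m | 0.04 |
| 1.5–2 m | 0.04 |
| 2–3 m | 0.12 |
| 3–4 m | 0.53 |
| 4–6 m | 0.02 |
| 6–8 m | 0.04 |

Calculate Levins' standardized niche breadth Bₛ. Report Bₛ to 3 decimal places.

Σpᵢ² = 0.19² + 0.02² + 0.04² + 0.04² + 0.12² + 0.53² + 0.02² + 0.04² = 0.0361 + 0.0004 + 0.0016 + 0.0016 + 0.0144 + 0.2809 + 0.0004 + 0.0016 = 0.3370
B = 1 / 0.3370 = 2.96736
Bₛ = (B − 1)/(n − 1) = (2.96736 − 1)/(8 − 1) = 1.96736/7 = 0.28105

0.281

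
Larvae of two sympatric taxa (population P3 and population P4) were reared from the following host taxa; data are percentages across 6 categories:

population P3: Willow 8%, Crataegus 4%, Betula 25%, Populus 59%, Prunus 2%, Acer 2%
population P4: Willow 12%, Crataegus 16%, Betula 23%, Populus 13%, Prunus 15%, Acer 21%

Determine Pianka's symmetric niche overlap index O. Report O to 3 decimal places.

0.579

Convert percentages to proportions (divide by 100).
Σ p₁ᵢp₂ᵢ = 0.0096 + 0.0064 + 0.0575 + 0.0767 + 0.0030 + 0.0042 = 0.1574
Σp_1ᵢ² = 0.08² + 0.04² + 0.25² + 0.59² + 0.02² + 0.02² = 0.0064 + 0.0016 + 0.0625 + 0.3481 + 0.0004 + 0.0004 = 0.4194
Σp_2ᵢ² = 0.12² + 0.16² + 0.23² + 0.13² + 0.15² + 0.21² = 0.0144 + 0.0256 + 0.0529 + 0.0169 + 0.0225 + 0.0441 = 0.1764
O = 0.1574 / √(0.4194 × 0.1764) = 0.1574 / 0.271997 = 0.57868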